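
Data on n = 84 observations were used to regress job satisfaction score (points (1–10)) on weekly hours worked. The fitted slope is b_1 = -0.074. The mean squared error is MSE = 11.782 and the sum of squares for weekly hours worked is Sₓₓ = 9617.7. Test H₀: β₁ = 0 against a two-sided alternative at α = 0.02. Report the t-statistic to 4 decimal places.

t = -2.1143

SE(b_1) = √(MSE/Sₓₓ) = √(11.782/9617.7) = 0.0350005.
t = -0.074 / 0.0350005 = -2.1143.
df = n − 2 = 82.
Two-sided p ≈ 0.0375, which is ≥ 0.02, so fail to reject H₀.
The data do not give significant evidence of an association between weekly hours worked and job satisfaction score.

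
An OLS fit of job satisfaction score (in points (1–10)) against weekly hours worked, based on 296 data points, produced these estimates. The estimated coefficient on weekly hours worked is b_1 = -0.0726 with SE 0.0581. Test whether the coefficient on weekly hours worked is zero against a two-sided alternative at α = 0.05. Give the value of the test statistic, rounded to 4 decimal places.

t = -1.2496

H₀: β₁ = 0 vs H₁: β₁ ≠ 0.
t = (b_1 − β₁⁰)/SE = -0.0726 / 0.0581 = -1.2496.
df = n − 2 = 296 − 2 = 294.
Two-sided p ≈ 0.2125, which is ≥ 0.05, so fail to reject H₀.
The data do not give significant evidence of an association between weekly hours worked and job satisfaction score.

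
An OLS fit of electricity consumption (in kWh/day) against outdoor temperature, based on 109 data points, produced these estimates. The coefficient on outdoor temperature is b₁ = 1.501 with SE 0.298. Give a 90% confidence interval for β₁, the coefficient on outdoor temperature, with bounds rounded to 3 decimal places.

(1.007, 1.995)

df = n − 2 = 109 − 2 = 107.
t* = t_{0.05, 107} = 1.659219.
Margin = t* × SE = 1.659219 × 0.298 = 0.49445.
CI: 1.501 ± 0.49445 → (1.007, 1.995).
With 90% confidence, each one-unit increase in outdoor temperature is associated with a change of between 1.007 and 1.995 kWh/day in electricity consumption.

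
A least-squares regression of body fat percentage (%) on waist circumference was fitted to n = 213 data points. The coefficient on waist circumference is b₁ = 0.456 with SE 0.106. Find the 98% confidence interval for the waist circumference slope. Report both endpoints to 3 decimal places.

(0.208, 0.704)

df = n − 2 = 213 − 2 = 211.
t* = t_{0.01, 211} = 2.34415.
Margin = t* × SE = 2.34415 × 0.106 = 0.24848.
CI: 0.456 ± 0.24848 → (0.208, 0.704).
With 98% confidence, each one-unit increase in waist circumference is associated with a change of between 0.208 and 0.704 % in body fat percentage.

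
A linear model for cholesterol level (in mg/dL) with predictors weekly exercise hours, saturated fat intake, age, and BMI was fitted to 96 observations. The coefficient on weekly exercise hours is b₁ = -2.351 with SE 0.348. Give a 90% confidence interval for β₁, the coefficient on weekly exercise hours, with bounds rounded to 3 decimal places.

df = n − k − 1 = 96 − 4 − 1 = 91.
t* = t_{0.05, 91} = 1.661771.
Margin = t* × SE = 1.661771 × 0.348 = 0.57830.
CI: -2.351 ± 0.57830 → (-2.929, -1.773).
With 90% confidence, each one-unit increase in weekly exercise hours is associated with a change of between -2.929 and -1.773 mg/dL in cholesterol level, holding the other predictors fixed.

(-2.929, -1.773)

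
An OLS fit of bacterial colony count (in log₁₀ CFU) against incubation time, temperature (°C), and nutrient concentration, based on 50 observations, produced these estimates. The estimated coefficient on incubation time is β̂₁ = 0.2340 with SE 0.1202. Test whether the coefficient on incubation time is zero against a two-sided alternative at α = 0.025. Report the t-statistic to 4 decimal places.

H₀: β₁ = 0 vs H₁: β₁ ≠ 0.
t = (β̂₁ − β₁⁰)/SE = 0.2340 / 0.1202 = 1.9468.
df = n − k − 1 = 50 − 3 − 1 = 46.
Two-sided p ≈ 0.0577, which is ≥ 0.025, so fail to reject H₀.
The data do not give significant evidence of an association between incubation time and bacterial colony count, after adjusting for the other predictors.

t = 1.9468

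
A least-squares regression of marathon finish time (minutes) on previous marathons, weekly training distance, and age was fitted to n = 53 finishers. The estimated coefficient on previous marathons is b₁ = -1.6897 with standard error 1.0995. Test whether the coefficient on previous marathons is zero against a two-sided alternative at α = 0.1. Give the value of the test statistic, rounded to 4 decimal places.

H₀: β₁ = 0 vs H₁: β₁ ≠ 0.
t = (b₁ − β₁⁰)/SE = -1.6897 / 1.0995 = -1.5368.
df = n − k − 1 = 53 − 3 − 1 = 49.
Two-sided p ≈ 0.1308, which is ≥ 0.1, so fail to reject H₀.
The data do not give significant evidence of an association between previous marathons and marathon finish time, after adjusting for the other predictors.

t = -1.5368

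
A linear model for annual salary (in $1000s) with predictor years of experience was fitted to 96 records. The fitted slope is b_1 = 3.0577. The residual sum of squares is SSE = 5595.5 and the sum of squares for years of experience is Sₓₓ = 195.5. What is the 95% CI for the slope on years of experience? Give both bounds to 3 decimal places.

MSE = SSE/(n − 2) = 5595.5/94 = 59.5266.
SE(b_1) = √(MSE/Sₓₓ) = √(59.5266/195.5) = 0.551801.
df = n − 2 = 94.
t* = t_{0.025, 94} = 1.985523.
Margin = t* × SE = 1.985523 × 0.551801 = 1.09561.
CI: 3.0577 ± 1.09561 → (1.962, 4.153).
With 95% confidence, each one-unit increase in years of experience is associated with a change of between 1.962 and 4.153 $1000s in annual salary.

(1.962, 4.153)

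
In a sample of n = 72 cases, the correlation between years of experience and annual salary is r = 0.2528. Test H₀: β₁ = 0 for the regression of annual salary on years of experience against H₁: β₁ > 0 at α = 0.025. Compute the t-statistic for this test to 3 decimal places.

t = r·√(n − 2)/√(1 − r²) = 0.2528·√70/√0.936092 = 2.186.
df = n − 2 = 70.
One-sided p ≈ 0.0161, which is < 0.025, so reject H₀.
There is evidence of a linear association between years of experience and annual salary.

t = 2.186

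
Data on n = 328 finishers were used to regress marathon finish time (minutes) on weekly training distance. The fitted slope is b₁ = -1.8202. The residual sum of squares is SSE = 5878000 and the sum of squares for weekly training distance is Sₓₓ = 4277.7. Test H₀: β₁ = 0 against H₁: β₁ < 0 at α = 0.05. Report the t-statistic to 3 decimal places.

t = -0.887

MSE = SSE/(n − 2) = 5878000/326 = 18030.7.
SE(b₁) = √(MSE/Sₓₓ) = √(18030.7/4277.7) = 2.05306.
t = -1.8202 / 2.05306 = -0.887.
df = n − 2 = 326.
One-sided p ≈ 0.1880, which is ≥ 0.05, so fail to reject H₀.
The data do not give significant evidence that the true slope on weekly training distance is negative.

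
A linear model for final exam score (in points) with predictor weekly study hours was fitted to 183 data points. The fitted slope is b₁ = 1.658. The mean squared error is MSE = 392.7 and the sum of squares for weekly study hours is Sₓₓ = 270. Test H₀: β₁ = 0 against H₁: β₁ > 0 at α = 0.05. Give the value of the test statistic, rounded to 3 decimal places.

SE(b₁) = √(MSE/Sₓₓ) = √(392.7/270) = 1.206.
t = 1.658 / 1.206 = 1.375.
df = n − 2 = 181.
One-sided p ≈ 0.0854, which is ≥ 0.05, so fail to reject H₀.
The data do not give significant evidence that the true slope on weekly study hours is positive.

t = 1.375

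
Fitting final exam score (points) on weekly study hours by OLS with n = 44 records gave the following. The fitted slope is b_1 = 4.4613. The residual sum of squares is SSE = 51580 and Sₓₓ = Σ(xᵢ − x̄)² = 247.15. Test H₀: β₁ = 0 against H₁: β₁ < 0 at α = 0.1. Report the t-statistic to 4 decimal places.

t = 2.0014

MSE = SSE/(n − 2) = 51580/42 = 1228.1.
SE(b_1) = √(MSE/Sₓₓ) = √(1228.1/247.15) = 2.22913.
t = 4.4613 / 2.22913 = 2.0014.
df = n − 2 = 42.
One-sided p ≈ 0.9741, which is ≥ 0.1, so fail to reject H₀.
The data do not give significant evidence that the true slope on weekly study hours is negative.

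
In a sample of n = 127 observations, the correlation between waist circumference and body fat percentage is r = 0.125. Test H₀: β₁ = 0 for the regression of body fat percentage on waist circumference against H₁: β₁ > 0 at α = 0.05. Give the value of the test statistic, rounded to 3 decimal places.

t = r·√(n − 2)/√(1 − r²) = 0.125·√125/√0.984375 = 1.409.
df = n − 2 = 125.
One-sided p ≈ 0.0807, which is ≥ 0.05, so fail to reject H₀.
The data do not give significant evidence of a linear association between waist circumference and body fat percentage.

t = 1.409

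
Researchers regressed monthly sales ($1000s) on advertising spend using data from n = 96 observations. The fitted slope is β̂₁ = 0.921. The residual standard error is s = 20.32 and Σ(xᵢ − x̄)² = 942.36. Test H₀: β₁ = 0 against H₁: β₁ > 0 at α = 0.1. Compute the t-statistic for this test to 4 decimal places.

t = 1.3914

SE(β̂₁) = s/√Sₓₓ = 20.32/√942.36 = 0.661935.
t = 0.921 / 0.661935 = 1.3914.
df = n − 2 = 94.
One-sided p ≈ 0.0837, which is < 0.1, so reject H₀.
There is evidence that the true slope on advertising spend is positive.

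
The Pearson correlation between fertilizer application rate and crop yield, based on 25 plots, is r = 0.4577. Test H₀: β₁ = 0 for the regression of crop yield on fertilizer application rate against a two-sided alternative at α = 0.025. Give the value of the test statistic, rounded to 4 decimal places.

t = 2.4688

t = r·√(n − 2)/√(1 − r²) = 0.4577·√23/√0.790511 = 2.4688.
df = n − 2 = 23.
Two-sided p ≈ 0.0214, which is < 0.025, so reject H₀.
There is evidence of a linear association between fertilizer application rate and crop yield.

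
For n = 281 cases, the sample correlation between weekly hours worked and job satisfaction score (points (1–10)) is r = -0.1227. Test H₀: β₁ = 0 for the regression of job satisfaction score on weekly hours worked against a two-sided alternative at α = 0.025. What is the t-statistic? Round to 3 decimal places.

t = r·√(n − 2)/√(1 − r²) = -0.1227·√279/√0.984945 = -2.065.
df = n − 2 = 279.
Two-sided p ≈ 0.0398, which is ≥ 0.025, so fail to reject H₀.
The data do not give significant evidence of a linear association between weekly hours worked and job satisfaction score.

t = -2.065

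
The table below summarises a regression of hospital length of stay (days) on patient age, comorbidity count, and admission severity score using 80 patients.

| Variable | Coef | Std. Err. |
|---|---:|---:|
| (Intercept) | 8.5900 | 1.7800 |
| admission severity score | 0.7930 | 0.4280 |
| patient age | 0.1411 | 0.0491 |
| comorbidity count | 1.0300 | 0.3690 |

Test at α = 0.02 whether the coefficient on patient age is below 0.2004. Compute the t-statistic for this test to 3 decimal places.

t = -1.208

Read off: b = 0.1411, SE = 0.0491 for patient age.
H₀: β₁ = 0.2004 vs H₁: β₁ < 0.2004.
t = (0.1411 − 0.2004) / 0.0491 = -1.208.
df = n − k − 1 = 80 − 3 − 1 = 76.
One-sided p ≈ 0.1154, which is ≥ 0.02, so fail to reject H₀.
The data do not give significant evidence that the true slope on patient age is below 0.2004 days per unit, holding the other predictors fixed.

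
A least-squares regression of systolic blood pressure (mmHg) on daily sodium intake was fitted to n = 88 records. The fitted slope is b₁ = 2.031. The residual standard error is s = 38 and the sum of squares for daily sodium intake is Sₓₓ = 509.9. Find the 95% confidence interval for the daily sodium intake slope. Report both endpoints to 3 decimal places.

(-1.314, 5.376)

SE(b₁) = s/√Sₓₓ = 38/√509.9 = 1.68283.
df = n − 2 = 86.
t* = t_{0.025, 86} = 1.987934.
Margin = t* × SE = 1.987934 × 1.68283 = 3.34536.
CI: 2.031 ± 3.34536 → (-1.314, 5.376).
With 95% confidence, each one-unit increase in daily sodium intake is associated with a change of between -1.314 and 5.376 mmHg in systolic blood pressure.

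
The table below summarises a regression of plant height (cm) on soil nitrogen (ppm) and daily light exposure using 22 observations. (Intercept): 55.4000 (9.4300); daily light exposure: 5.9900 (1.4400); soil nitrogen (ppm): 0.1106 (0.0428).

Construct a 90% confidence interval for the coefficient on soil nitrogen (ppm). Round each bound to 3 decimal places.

(0.037, 0.185)

Read off: b = 0.1106, SE = 0.0428 for soil nitrogen (ppm).
df = n − k − 1 = 22 − 2 − 1 = 19.
t* = t_{0.05, 19} = 1.729133.
Margin = t* × SE = 1.729133 × 0.0428 = 0.07401.
CI: 0.1106 ± 0.07401 → (0.037, 0.185).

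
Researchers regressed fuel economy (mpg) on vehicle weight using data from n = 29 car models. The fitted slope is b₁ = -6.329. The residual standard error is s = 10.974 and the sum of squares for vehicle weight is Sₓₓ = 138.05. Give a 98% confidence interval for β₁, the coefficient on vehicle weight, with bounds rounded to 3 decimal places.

(-8.638, -4.020)

SE(b₁) = s/√Sₓₓ = 10.974/√138.05 = 0.934.
df = n − 2 = 27.
t* = t_{0.01, 27} = 2.47266.
Margin = t* × SE = 2.47266 × 0.934 = 2.30946.
CI: -6.329 ± 2.30946 → (-8.638, -4.020).
With 98% confidence, each one-unit increase in vehicle weight is associated with a change of between -8.638 and -4.020 mpg in fuel economy.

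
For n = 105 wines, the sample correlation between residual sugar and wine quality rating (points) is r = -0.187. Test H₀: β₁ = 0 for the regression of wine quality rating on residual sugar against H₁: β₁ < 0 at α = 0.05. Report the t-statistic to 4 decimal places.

t = r·√(n − 2)/√(1 − r²) = -0.187·√103/√0.965031 = -1.9319.
df = n − 2 = 103.
One-sided p ≈ 0.0281, which is < 0.05, so reject H₀.
There is evidence of a linear association between residual sugar and wine quality rating.

t = -1.9319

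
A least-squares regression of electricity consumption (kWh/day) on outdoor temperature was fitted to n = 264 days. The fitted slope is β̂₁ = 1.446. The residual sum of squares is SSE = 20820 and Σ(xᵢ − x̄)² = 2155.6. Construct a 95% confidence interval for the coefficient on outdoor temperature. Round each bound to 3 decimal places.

MSE = SSE/(n − 2) = 20820/262 = 79.4656.
SE(β̂₁) = √(MSE/Sₓₓ) = √(79.4656/2155.6) = 0.192002.
df = n − 2 = 262.
t* = t_{0.025, 262} = 1.96906.
Margin = t* × SE = 1.96906 × 0.192002 = 0.37806.
CI: 1.446 ± 0.37806 → (1.068, 1.824).
With 95% confidence, each one-unit increase in outdoor temperature is associated with a change of between 1.068 and 1.824 kWh/day in electricity consumption.

(1.068, 1.824)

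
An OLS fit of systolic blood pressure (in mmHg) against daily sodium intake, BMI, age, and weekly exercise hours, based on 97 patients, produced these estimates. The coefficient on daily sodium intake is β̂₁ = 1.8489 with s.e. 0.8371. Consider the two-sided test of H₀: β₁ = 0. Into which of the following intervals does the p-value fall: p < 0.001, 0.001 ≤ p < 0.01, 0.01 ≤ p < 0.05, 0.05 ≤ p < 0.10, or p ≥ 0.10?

t = 1.8489 / 0.8371 = 2.209.
df = n − k − 1 = 97 − 4 − 1 = 92.
Two-sided p = 2·P(T_{92} > |t|) ≈ 0.0297.
So 0.01 ≤ p < 0.05.

0.01 ≤ p < 0.05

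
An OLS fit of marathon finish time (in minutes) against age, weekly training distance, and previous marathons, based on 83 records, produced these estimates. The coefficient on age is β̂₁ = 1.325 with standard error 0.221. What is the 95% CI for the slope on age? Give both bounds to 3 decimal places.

df = n − k − 1 = 83 − 3 − 1 = 79.
t* = t_{0.025, 79} = 1.99045.
Margin = t* × SE = 1.99045 × 0.221 = 0.43989.
CI: 1.325 ± 0.43989 → (0.885, 1.765).
With 95% confidence, each one-unit increase in age is associated with a change of between 0.885 and 1.765 minutes in marathon finish time, holding the other predictors fixed.

(0.885, 1.765)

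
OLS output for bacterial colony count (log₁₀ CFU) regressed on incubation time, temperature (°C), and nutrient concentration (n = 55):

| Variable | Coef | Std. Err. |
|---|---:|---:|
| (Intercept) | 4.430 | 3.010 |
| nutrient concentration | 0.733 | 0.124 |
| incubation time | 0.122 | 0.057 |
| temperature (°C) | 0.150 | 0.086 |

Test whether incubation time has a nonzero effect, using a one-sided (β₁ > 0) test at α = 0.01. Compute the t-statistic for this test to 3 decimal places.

t = 2.140

Read off: b = 0.122, SE = 0.057 for incubation time.
H₀: β₁ = 0 vs H₁: β₁ > 0.
t = 0.122 / 0.057 = 2.140.
df = n − k − 1 = 55 − 3 − 1 = 51.
One-sided p ≈ 0.0186, which is ≥ 0.01, so fail to reject H₀.
The data do not give significant evidence that the true slope on incubation time is positive, holding the other predictors fixed.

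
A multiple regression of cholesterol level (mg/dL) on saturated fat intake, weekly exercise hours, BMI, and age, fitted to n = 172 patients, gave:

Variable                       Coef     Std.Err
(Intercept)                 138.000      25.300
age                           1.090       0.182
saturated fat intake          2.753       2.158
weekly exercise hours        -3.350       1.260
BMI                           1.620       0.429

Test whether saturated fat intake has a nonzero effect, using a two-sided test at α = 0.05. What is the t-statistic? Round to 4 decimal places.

t = 1.2757

Read off: b = 2.753, SE = 2.158 for saturated fat intake.
H₀: β₁ = 0 vs H₁: β₁ ≠ 0.
t = 2.753 / 2.158 = 1.2757.
df = n − k − 1 = 172 − 4 − 1 = 167.
Two-sided p ≈ 0.2038, which is ≥ 0.05, so fail to reject H₀.
The data do not give significant evidence of an association between saturated fat intake and cholesterol level, after adjusting for the other predictors.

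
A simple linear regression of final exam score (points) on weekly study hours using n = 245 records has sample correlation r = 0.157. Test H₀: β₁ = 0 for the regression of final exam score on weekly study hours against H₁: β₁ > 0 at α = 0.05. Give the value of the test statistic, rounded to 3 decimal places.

t = 2.478

t = r·√(n − 2)/√(1 − r²) = 0.157·√243/√0.975351 = 2.478.
df = n − 2 = 243.
One-sided p ≈ 0.0069, which is < 0.05, so reject H₀.
There is evidence of a linear association between weekly study hours and final exam score.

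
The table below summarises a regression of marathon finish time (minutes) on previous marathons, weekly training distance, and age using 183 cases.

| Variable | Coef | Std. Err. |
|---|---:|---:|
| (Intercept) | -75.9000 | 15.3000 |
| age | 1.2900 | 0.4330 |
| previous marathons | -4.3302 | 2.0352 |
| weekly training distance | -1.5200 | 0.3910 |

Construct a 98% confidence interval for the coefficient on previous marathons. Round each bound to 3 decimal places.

Read off: b = -4.3302, SE = 2.0352 for previous marathons.
df = n − k − 1 = 183 − 3 − 1 = 179.
t* = t_{0.01, 179} = 2.34736.
Margin = t* × SE = 2.34736 × 2.0352 = 4.77735.
CI: -4.3302 ± 4.77735 → (-9.108, 0.447).

(-9.108, 0.447)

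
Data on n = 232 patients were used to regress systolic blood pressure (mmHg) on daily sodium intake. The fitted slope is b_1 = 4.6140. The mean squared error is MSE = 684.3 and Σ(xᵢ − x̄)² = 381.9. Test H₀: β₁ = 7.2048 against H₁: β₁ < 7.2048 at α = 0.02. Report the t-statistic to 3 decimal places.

SE(b_1) = √(MSE/Sₓₓ) = √(684.3/381.9) = 1.33859.
t = (4.6140 − 7.2048) / 1.33859 = -1.935.
df = n − 2 = 230.
One-sided p ≈ 0.0271, which is ≥ 0.02, so fail to reject H₀.
The data do not give significant evidence that the true slope on daily sodium intake is below 7.2048 mmHg per unit.

t = -1.935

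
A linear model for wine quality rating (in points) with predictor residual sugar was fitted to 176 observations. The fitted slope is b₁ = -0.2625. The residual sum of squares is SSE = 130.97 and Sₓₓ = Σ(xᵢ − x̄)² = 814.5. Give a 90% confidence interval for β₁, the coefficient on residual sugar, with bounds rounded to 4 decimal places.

MSE = SSE/(n − 2) = 130.97/174 = 0.752701.
SE(b₁) = √(MSE/Sₓₓ) = √(0.752701/814.5) = 0.0303995.
df = n − 2 = 174.
t* = t_{0.05, 174} = 1.653658.
Margin = t* × SE = 1.653658 × 0.0303995 = 0.050270.
CI: -0.2625 ± 0.050270 → (-0.3128, -0.2122).
With 90% confidence, each one-unit increase in residual sugar is associated with a change of between -0.3128 and -0.2122 points in wine quality rating.

(-0.3128, -0.2122)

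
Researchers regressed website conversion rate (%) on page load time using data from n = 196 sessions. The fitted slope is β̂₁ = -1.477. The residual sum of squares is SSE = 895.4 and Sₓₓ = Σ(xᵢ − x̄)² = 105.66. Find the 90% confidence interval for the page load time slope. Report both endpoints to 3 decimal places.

(-1.822, -1.132)

MSE = SSE/(n − 2) = 895.4/194 = 4.61546.
SE(β̂₁) = √(MSE/Sₓₓ) = √(4.61546/105.66) = 0.209003.
df = n − 2 = 194.
t* = t_{0.05, 194} = 1.652746.
Margin = t* × SE = 1.652746 × 0.209003 = 0.34543.
CI: -1.477 ± 0.34543 → (-1.822, -1.132).
With 90% confidence, each one-unit increase in page load time is associated with a change of between -1.822 and -1.132 % in website conversion rate.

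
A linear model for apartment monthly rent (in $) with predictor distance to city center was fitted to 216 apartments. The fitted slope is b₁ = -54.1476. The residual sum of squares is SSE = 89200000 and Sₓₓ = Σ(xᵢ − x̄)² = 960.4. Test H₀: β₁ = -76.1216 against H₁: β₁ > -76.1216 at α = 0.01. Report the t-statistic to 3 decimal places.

t = 1.055

MSE = SSE/(n − 2) = 89200000/214 = 416822.
SE(b₁) = √(MSE/Sₓₓ) = √(416822/960.4) = 20.8329.
t = (-54.1476 − (-76.1216)) / 20.8329 = 1.055.
df = n − 2 = 214.
One-sided p ≈ 0.1464, which is ≥ 0.01, so fail to reject H₀.
The data do not give significant evidence that the true slope on distance to city center exceeds -76.1216 $ per unit.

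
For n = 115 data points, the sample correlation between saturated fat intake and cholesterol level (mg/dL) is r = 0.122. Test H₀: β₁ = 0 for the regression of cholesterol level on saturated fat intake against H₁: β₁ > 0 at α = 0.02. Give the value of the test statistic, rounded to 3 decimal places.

t = r·√(n − 2)/√(1 − r²) = 0.122·√113/√0.985116 = 1.307.
df = n − 2 = 113.
One-sided p ≈ 0.0970, which is ≥ 0.02, so fail to reject H₀.
The data do not give significant evidence of a linear association between saturated fat intake and cholesterol level.

t = 1.307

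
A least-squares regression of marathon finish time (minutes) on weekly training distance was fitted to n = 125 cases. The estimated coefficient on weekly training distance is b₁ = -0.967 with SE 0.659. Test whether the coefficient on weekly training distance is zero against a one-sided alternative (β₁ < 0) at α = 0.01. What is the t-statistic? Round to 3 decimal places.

t = -1.467

H₀: β₁ = 0 vs H₁: β₁ < 0.
t = (b₁ − β₁⁰)/SE = -0.967 / 0.659 = -1.467.
df = n − 2 = 125 − 2 = 123.
One-sided p ≈ 0.0724, which is ≥ 0.01, so fail to reject H₀.
The data do not give significant evidence that the true slope on weekly training distance is negative.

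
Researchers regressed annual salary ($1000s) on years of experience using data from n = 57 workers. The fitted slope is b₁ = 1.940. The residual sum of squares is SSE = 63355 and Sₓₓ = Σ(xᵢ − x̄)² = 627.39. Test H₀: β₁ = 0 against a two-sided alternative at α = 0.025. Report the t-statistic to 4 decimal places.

MSE = SSE/(n − 2) = 63355/55 = 1151.91.
SE(b₁) = √(MSE/Sₓₓ) = √(1151.91/627.39) = 1.355.
t = 1.940 / 1.355 = 1.4317.
df = n − 2 = 55.
Two-sided p ≈ 0.1579, which is ≥ 0.025, so fail to reject H₀.
The data do not give significant evidence of an association between years of experience and annual salary.

t = 1.4317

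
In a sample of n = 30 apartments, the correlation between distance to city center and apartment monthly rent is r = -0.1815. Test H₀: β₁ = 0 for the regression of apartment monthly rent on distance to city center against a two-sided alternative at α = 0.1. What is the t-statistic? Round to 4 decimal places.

t = r·√(n − 2)/√(1 − r²) = -0.1815·√28/√0.967058 = -0.9766.
df = n − 2 = 28.
Two-sided p ≈ 0.3371, which is ≥ 0.1, so fail to reject H₀.
The data do not give significant evidence of a linear association between distance to city center and apartment monthly rent.

t = -0.9766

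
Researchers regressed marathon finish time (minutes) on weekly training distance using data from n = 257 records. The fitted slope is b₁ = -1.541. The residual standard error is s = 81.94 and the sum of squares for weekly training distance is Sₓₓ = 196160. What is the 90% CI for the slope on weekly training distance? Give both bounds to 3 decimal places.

(-1.846, -1.236)

SE(b₁) = s/√Sₓₓ = 81.94/√196160 = 0.185008.
df = n − 2 = 255.
t* = t_{0.05, 255} = 1.650851.
Margin = t* × SE = 1.650851 × 0.185008 = 0.30542.
CI: -1.541 ± 0.30542 → (-1.846, -1.236).
With 90% confidence, each one-unit increase in weekly training distance is associated with a change of between -1.846 and -1.236 minutes in marathon finish time.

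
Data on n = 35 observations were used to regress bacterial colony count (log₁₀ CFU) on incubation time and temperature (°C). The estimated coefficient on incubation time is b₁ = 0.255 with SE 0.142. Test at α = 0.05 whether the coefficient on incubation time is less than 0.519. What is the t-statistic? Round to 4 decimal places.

t = -1.8592

H₀: β₁ = 0.519 vs H₁: β₁ < 0.519.
t = (b₁ − β₁⁰)/SE = (0.255 − 0.519) / 0.142 = -1.8592.
df = n − k − 1 = 35 − 2 − 1 = 32.
One-sided p ≈ 0.0361, which is < 0.05, so reject H₀.
There is evidence that the true slope on incubation time is below 0.519 log₁₀ CFU per unit, holding the other predictors fixed.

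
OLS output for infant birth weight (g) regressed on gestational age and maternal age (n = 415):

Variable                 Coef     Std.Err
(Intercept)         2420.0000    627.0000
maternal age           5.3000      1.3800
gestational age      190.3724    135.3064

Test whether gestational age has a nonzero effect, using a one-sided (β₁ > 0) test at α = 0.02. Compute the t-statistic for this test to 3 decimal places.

Read off: b = 190.3724, SE = 135.3064 for gestational age.
H₀: β₁ = 0 vs H₁: β₁ > 0.
t = 190.3724 / 135.3064 = 1.407.
df = n − k − 1 = 415 − 2 − 1 = 412.
One-sided p ≈ 0.0801, which is ≥ 0.02, so fail to reject H₀.
The data do not give significant evidence that the true slope on gestational age is positive, holding the other predictors fixed.

t = 1.407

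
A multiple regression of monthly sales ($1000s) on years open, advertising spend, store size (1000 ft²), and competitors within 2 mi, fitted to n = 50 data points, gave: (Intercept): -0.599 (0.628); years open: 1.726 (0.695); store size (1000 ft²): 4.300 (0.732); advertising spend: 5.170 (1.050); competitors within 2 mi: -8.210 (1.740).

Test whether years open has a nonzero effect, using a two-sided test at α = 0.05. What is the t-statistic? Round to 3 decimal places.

Read off: b = 1.726, SE = 0.695 for years open.
H₀: β₁ = 0 vs H₁: β₁ ≠ 0.
t = 1.726 / 0.695 = 2.483.
df = n − k − 1 = 50 − 4 − 1 = 45.
Two-sided p ≈ 0.0168, which is < 0.05, so reject H₀.
There is evidence that years open is associated with monthly sales, holding the other predictors fixed.

t = 2.483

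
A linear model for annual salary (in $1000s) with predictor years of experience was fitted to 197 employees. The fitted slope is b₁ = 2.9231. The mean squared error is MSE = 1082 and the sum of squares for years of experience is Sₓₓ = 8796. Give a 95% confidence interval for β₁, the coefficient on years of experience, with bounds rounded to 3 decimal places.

SE(b₁) = √(MSE/Sₓₓ) = √(1082/8796) = 0.350728.
df = n − 2 = 195.
t* = t_{0.025, 195} = 1.972204.
Margin = t* × SE = 1.972204 × 0.350728 = 0.69171.
CI: 2.9231 ± 0.69171 → (2.231, 3.615).
With 95% confidence, each one-unit increase in years of experience is associated with a change of between 2.231 and 3.615 $1000s in annual salary.

(2.231, 3.615)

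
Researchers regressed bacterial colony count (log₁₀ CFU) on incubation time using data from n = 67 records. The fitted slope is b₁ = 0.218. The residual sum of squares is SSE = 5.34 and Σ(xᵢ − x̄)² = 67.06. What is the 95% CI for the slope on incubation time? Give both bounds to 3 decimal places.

(0.148, 0.288)

MSE = SSE/(n − 2) = 5.34/65 = 0.0821538.
SE(b₁) = √(MSE/Sₓₓ) = √(0.0821538/67.06) = 0.0350011.
df = n − 2 = 65.
t* = t_{0.025, 65} = 1.997138.
Margin = t* × SE = 1.997138 × 0.0350011 = 0.06990.
CI: 0.218 ± 0.06990 → (0.148, 0.288).
With 95% confidence, each one-unit increase in incubation time is associated with a change of between 0.148 and 0.288 log₁₀ CFU in bacterial colony count.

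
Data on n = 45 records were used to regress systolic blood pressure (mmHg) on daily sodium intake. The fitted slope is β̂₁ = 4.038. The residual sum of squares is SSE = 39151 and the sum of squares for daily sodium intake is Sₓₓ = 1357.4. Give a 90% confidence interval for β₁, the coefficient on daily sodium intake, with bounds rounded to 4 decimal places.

(2.6612, 5.4148)

MSE = SSE/(n − 2) = 39151/43 = 910.488.
SE(β̂₁) = √(MSE/Sₓₓ) = √(910.488/1357.4) = 0.818999.
df = n − 2 = 43.
t* = t_{0.05, 43} = 1.681071.
Margin = t* × SE = 1.681071 × 0.818999 = 1.376795.
CI: 4.038 ± 1.376795 → (2.6612, 5.4148).
With 90% confidence, each one-unit increase in daily sodium intake is associated with a change of between 2.6612 and 5.4148 mmHg in systolic blood pressure.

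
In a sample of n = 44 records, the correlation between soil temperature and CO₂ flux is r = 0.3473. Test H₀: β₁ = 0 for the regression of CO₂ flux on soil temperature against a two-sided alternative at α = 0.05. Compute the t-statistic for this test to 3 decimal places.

t = 2.400

t = r·√(n − 2)/√(1 − r²) = 0.3473·√42/√0.879383 = 2.400.
df = n − 2 = 42.
Two-sided p ≈ 0.0209, which is < 0.05, so reject H₀.
There is evidence of a linear association between soil temperature and CO₂ flux.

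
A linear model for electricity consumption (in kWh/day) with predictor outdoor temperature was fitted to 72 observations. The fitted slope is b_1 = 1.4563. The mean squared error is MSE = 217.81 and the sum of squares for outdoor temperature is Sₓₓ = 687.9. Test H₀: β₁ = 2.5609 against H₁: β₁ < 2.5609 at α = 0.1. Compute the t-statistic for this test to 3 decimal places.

SE(b_1) = √(MSE/Sₓₓ) = √(217.81/687.9) = 0.562699.
t = (1.4563 − 2.5609) / 0.562699 = -1.963.
df = n − 2 = 70.
One-sided p ≈ 0.0268, which is < 0.1, so reject H₀.
There is evidence that the true slope on outdoor temperature is below 2.5609 kWh/day per unit.

t = -1.963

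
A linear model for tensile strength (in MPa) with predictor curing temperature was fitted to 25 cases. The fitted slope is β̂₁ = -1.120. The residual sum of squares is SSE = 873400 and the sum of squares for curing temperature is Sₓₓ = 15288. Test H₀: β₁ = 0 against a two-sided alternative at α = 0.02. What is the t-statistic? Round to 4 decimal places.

t = -0.7106

MSE = SSE/(n − 2) = 873400/23 = 37973.9.
SE(β̂₁) = √(MSE/Sₓₓ) = √(37973.9/15288) = 1.57604.
t = -1.120 / 1.57604 = -0.7106.
df = n − 2 = 23.
Two-sided p ≈ 0.4845, which is ≥ 0.02, so fail to reject H₀.
The data do not give significant evidence of an association between curing temperature and tensile strength.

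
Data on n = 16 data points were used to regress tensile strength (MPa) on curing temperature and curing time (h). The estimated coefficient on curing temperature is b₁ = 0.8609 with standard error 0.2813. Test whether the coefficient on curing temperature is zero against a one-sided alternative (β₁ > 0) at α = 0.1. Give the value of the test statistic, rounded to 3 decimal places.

H₀: β₁ = 0 vs H₁: β₁ > 0.
t = (b₁ − β₁⁰)/SE = 0.8609 / 0.2813 = 3.060.
df = n − k − 1 = 16 − 2 − 1 = 13.
One-sided p ≈ 0.0046, which is < 0.1, so reject H₀.
There is evidence that the true slope on curing temperature is positive, holding the other predictors fixed.

t = 3.060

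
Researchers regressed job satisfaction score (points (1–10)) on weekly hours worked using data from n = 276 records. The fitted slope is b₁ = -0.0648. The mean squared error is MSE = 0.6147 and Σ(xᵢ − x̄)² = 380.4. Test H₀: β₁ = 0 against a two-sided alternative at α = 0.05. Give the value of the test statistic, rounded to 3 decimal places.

t = -1.612

SE(b₁) = √(MSE/Sₓₓ) = √(0.6147/380.4) = 0.0401986.
t = -0.0648 / 0.0401986 = -1.612.
df = n − 2 = 274.
Two-sided p ≈ 0.1081, which is ≥ 0.05, so fail to reject H₀.
The data do not give significant evidence of an association between weekly hours worked and job satisfaction score.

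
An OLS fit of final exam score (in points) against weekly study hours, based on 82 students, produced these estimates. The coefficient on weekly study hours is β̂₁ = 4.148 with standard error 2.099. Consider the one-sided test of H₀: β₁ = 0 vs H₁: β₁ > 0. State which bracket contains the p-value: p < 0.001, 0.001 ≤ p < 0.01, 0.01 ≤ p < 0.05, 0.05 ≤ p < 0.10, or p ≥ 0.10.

t = 4.148 / 2.099 = 1.976.
df = n − 2 = 82 − 2 = 80.
One-sided p = P(T_{80} > t) ≈ 0.0258.
So 0.01 ≤ p < 0.05.

0.01 ≤ p < 0.05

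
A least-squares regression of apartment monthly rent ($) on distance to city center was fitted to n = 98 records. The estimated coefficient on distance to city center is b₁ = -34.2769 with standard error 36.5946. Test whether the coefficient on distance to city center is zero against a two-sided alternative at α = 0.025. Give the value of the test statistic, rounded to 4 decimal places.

H₀: β₁ = 0 vs H₁: β₁ ≠ 0.
t = (b₁ − β₁⁰)/SE = -34.2769 / 36.5946 = -0.9367.
df = n − 2 = 98 − 2 = 96.
Two-sided p ≈ 0.3513, which is ≥ 0.025, so fail to reject H₀.
The data do not give significant evidence of an association between distance to city center and apartment monthly rent.

t = -0.9367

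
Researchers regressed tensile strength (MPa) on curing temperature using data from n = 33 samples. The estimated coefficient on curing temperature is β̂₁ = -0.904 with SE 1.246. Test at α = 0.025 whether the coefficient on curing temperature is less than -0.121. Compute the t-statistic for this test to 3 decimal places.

t = -0.628

H₀: β₁ = -0.121 vs H₁: β₁ < -0.121.
t = (β̂₁ − β₁⁰)/SE = (-0.904 − (-0.121)) / 1.246 = -0.628.
df = n − 2 = 33 − 2 = 31.
One-sided p ≈ 0.2672, which is ≥ 0.025, so fail to reject H₀.
The data do not give significant evidence that the true slope on curing temperature is below -0.121 MPa per unit.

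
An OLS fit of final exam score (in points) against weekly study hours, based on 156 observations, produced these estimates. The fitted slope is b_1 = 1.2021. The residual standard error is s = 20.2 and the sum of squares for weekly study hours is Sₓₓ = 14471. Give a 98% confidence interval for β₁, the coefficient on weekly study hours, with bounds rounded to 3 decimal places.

(0.807, 1.597)

SE(b_1) = s/√Sₓₓ = 20.2/√14471 = 0.16792.
df = n − 2 = 154.
t* = t_{0.01, 154} = 2.350806.
Margin = t* × SE = 2.350806 × 0.16792 = 0.39475.
CI: 1.2021 ± 0.39475 → (0.807, 1.597).
With 98% confidence, each one-unit increase in weekly study hours is associated with a change of between 0.807 and 1.597 points in final exam score.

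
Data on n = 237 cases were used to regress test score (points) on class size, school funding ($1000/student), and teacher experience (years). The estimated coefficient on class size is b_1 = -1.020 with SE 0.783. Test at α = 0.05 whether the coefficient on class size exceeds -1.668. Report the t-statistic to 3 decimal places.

H₀: β₁ = -1.668 vs H₁: β₁ > -1.668.
t = (b_1 − β₁⁰)/SE = (-1.020 − (-1.668)) / 0.783 = 0.828.
df = n − k − 1 = 237 − 3 − 1 = 233.
One-sided p ≈ 0.2044, which is ≥ 0.05, so fail to reject H₀.
The data do not give significant evidence that the true slope on class size exceeds -1.668 points per unit, holding the other predictors fixed.

t = 0.828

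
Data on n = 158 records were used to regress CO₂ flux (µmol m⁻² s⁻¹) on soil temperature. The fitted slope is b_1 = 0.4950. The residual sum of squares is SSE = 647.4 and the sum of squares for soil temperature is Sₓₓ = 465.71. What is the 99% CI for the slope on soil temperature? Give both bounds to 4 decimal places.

(0.2488, 0.7412)

MSE = SSE/(n − 2) = 647.4/156 = 4.15.
SE(b_1) = √(MSE/Sₓₓ) = √(4.15/465.71) = 0.0943988.
df = n − 2 = 156.
t* = t_{0.005, 156} = 2.607712.
Margin = t* × SE = 2.607712 × 0.0943988 = 0.246165.
CI: 0.4950 ± 0.246165 → (0.2488, 0.7412).
With 99% confidence, each one-unit increase in soil temperature is associated with a change of between 0.2488 and 0.7412 µmol m⁻² s⁻¹ in CO₂ flux.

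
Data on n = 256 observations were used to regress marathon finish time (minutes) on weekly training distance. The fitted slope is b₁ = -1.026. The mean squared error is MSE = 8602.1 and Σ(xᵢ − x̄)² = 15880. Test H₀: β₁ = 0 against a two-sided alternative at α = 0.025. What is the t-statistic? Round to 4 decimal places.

SE(b₁) = √(MSE/Sₓₓ) = √(8602.1/15880) = 0.735999.
t = -1.026 / 0.735999 = -1.3940.
df = n − 2 = 254.
Two-sided p ≈ 0.1645, which is ≥ 0.025, so fail to reject H₀.
The data do not give significant evidence of an association between weekly training distance and marathon finish time.

t = -1.3940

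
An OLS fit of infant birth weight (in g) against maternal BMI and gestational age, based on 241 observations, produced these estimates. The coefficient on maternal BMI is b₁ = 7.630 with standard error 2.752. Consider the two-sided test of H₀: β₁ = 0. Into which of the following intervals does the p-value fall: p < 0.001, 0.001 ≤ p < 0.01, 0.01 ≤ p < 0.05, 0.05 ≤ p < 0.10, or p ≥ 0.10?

t = 7.630 / 2.752 = 2.773.
df = n − k − 1 = 241 − 2 − 1 = 238.
Two-sided p = 2·P(T_{238} > |t|) ≈ 0.0060.
So 0.001 ≤ p < 0.01.

0.001 ≤ p < 0.01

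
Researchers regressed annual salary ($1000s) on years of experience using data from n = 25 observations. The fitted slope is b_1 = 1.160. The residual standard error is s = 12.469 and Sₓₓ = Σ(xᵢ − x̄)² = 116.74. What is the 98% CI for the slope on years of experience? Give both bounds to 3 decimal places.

(-1.725, 4.045)

SE(b_1) = s/√Sₓₓ = 12.469/√116.74 = 1.15404.
df = n − 2 = 23.
t* = t_{0.01, 23} = 2.499867.
Margin = t* × SE = 2.499867 × 1.15404 = 2.88495.
CI: 1.160 ± 2.88495 → (-1.725, 4.045).
With 98% confidence, each one-unit increase in years of experience is associated with a change of between -1.725 and 4.045 $1000s in annual salary.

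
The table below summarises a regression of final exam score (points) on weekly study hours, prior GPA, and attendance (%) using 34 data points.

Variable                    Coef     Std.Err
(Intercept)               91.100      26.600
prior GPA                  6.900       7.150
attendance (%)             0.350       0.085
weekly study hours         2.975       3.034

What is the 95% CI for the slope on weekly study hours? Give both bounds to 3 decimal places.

Read off: b = 2.975, SE = 3.034 for weekly study hours.
df = n − k − 1 = 34 − 3 − 1 = 30.
t* = t_{0.025, 30} = 2.042272.
Margin = t* × SE = 2.042272 × 3.034 = 6.19625.
CI: 2.975 ± 6.19625 → (-3.221, 9.171).

(-3.221, 9.171)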